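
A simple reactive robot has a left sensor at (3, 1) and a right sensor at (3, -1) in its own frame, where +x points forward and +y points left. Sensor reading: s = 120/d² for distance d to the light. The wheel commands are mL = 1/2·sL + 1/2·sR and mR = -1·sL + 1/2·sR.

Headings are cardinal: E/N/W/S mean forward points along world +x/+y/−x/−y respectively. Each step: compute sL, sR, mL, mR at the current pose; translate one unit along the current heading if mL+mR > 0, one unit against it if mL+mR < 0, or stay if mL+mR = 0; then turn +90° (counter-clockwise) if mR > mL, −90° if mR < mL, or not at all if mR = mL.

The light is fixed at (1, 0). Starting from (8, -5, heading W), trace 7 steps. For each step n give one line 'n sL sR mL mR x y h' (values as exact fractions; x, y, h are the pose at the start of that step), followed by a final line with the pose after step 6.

n=0: pose=(8,-5,W); sL=30/13, sR=15/4; mL=315/104, mR=-45/104; mL+mR=135/52 → advance +1; mR−mL=-45/13 → turn -1·90°
n=1: pose=(7,-5,N); sL=120/29, sR=120/53; mL=4920/1537, mR=-4620/1537; mL+mR=300/1537 → advance +1; mR−mL=-180/29 → turn -1·90°
n=2: pose=(7,-4,E); sL=4/3, sR=60/53; mL=196/159, mR=-122/159; mL+mR=74/159 → advance +1; mR−mL=-2 → turn -1·90°
n=3: pose=(8,-4,S); sL=120/113, sR=24/17; mL=2376/1921, mR=-684/1921; mL+mR=1692/1921 → advance +1; mR−mL=-180/113 → turn -1·90°
n=4: pose=(8,-5,W); sL=30/13, sR=15/4; mL=315/104, mR=-45/104; mL+mR=135/52 → advance +1; mR−mL=-45/13 → turn -1·90°
n=5: pose=(7,-5,N); sL=120/29, sR=120/53; mL=4920/1537, mR=-4620/1537; mL+mR=300/1537 → advance +1; mR−mL=-180/29 → turn -1·90°
n=6: pose=(7,-4,E); sL=4/3, sR=60/53; mL=196/159, mR=-122/159; mL+mR=74/159 → advance +1; mR−mL=-2 → turn -1·90°

0 30/13 15/4 315/104 -45/104 8 -5 W
1 120/29 120/53 4920/1537 -4620/1537 7 -5 N
2 4/3 60/53 196/159 -122/159 7 -4 E
3 120/113 24/17 2376/1921 -684/1921 8 -4 S
4 30/13 15/4 315/104 -45/104 8 -5 W
5 120/29 120/53 4920/1537 -4620/1537 7 -5 N
6 4/3 60/53 196/159 -122/159 7 -4 E
final 8 -4 S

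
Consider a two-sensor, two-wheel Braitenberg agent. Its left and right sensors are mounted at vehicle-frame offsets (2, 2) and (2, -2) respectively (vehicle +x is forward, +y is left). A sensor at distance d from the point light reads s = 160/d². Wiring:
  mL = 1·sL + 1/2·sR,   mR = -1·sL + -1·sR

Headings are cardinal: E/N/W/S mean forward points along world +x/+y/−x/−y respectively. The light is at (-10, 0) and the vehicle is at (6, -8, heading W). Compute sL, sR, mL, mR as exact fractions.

left sensor world pos  = (4, -10); dL² = 296
right sensor world pos = (4, -6); dR² = 232
sL = 160/296 = 20/37
sR = 160/232 = 20/29
mL = 1·sL + 1/2·sR = 950/1073
mR = -1·sL + -1·sR = -1320/1073

20/37 20/29 950/1073 -1320/1073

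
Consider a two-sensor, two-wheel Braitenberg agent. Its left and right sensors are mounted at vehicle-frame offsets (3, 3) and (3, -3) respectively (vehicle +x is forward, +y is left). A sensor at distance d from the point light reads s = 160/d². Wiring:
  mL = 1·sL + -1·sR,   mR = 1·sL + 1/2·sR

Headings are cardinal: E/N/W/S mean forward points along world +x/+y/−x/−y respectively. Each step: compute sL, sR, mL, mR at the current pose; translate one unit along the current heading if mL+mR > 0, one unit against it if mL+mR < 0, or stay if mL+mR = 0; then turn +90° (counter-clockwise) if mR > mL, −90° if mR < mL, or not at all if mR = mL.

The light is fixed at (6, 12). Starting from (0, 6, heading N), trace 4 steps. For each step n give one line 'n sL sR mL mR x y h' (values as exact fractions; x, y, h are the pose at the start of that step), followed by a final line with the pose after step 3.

0 16/9 80/9 -64/9 56/9 0 6 N
1 160/181 160/97 -13440/17557 30000/17557 0 5 W
2 40/29 4/5 84/145 258/145 -1 5 S
3 160/41 160/137 15360/5617 25200/5617 -1 4 E
final 0 4 N

n=0: pose=(0,6,N); sL=16/9, sR=80/9; mL=-64/9, mR=56/9; mL+mR=-8/9 → advance -1; mR−mL=40/3 → turn +1·90°
n=1: pose=(0,5,W); sL=160/181, sR=160/97; mL=-13440/17557, mR=30000/17557; mL+mR=16560/17557 → advance +1; mR−mL=240/97 → turn +1·90°
n=2: pose=(-1,5,S); sL=40/29, sR=4/5; mL=84/145, mR=258/145; mL+mR=342/145 → advance +1; mR−mL=6/5 → turn +1·90°
n=3: pose=(-1,4,E); sL=160/41, sR=160/137; mL=15360/5617, mR=25200/5617; mL+mR=40560/5617 → advance +1; mR−mL=240/137 → turn +1·90°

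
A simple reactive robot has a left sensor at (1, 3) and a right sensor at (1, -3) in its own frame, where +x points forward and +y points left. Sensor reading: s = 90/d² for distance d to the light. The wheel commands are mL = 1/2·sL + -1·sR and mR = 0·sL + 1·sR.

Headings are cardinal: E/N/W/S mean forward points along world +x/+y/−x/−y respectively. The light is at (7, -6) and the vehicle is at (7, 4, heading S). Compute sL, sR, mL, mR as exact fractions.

1 1 -1/2 1

left sensor world pos  = (10, 3); dL² = 90
right sensor world pos = (4, 3); dR² = 90
sL = 90/90 = 1
sR = 90/90 = 1
mL = 1/2·sL + -1·sR = -1/2
mR = 0·sL + 1·sR = 1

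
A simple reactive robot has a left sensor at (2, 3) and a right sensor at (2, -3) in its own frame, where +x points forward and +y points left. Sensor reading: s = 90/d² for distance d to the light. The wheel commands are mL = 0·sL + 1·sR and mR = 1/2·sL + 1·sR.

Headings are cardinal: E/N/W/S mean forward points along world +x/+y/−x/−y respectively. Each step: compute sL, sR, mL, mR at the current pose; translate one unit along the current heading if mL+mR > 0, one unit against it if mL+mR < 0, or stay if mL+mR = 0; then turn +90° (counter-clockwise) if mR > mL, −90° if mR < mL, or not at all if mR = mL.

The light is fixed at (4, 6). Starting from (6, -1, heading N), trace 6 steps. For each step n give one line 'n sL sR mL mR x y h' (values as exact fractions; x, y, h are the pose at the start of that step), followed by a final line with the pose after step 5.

n=0: pose=(6,-1,N); sL=45/13, sR=9/5; mL=9/5, mR=459/130; mL+mR=693/130 → advance +1; mR−mL=45/26 → turn +1·90°
n=1: pose=(6,0,W); sL=10/9, sR=10; mL=10, mR=95/9; mL+mR=185/9 → advance +1; mR−mL=5/9 → turn +1·90°
n=2: pose=(5,0,S); sL=9/8, sR=45/34; mL=45/34, mR=513/272; mL+mR=873/272 → advance +1; mR−mL=9/16 → turn +1·90°
n=3: pose=(5,-1,E); sL=18/5, sR=90/109; mL=90/109, mR=1431/545; mL+mR=1881/545 → advance +1; mR−mL=9/5 → turn +1·90°
n=4: pose=(6,-1,N); sL=45/13, sR=9/5; mL=9/5, mR=459/130; mL+mR=693/130 → advance +1; mR−mL=45/26 → turn +1·90°
n=5: pose=(6,0,W); sL=10/9, sR=10; mL=10, mR=95/9; mL+mR=185/9 → advance +1; mR−mL=5/9 → turn +1·90°

0 45/13 9/5 9/5 459/130 6 -1 N
1 10/9 10 10 95/9 6 0 W
2 9/8 45/34 45/34 513/272 5 0 S
3 18/5 90/109 90/109 1431/545 5 -1 E
4 45/13 9/5 9/5 459/130 6 -1 N
5 10/9 10 10 95/9 6 0 W
final 5 0 S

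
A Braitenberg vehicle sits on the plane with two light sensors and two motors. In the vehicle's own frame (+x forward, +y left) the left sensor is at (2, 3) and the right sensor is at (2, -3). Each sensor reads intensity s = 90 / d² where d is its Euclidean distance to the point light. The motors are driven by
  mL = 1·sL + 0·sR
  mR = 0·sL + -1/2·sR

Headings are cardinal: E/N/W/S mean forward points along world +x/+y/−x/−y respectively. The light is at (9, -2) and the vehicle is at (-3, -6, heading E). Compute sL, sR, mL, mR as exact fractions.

90/101 90/149 90/101 -45/149

left sensor world pos  = (-1, -3); dL² = 101
right sensor world pos = (-1, -9); dR² = 149
sL = 90/101 = 90/101
sR = 90/149 = 90/149
mL = 1·sL + 0·sR = 90/101
mR = 0·sL + -1/2·sR = -45/149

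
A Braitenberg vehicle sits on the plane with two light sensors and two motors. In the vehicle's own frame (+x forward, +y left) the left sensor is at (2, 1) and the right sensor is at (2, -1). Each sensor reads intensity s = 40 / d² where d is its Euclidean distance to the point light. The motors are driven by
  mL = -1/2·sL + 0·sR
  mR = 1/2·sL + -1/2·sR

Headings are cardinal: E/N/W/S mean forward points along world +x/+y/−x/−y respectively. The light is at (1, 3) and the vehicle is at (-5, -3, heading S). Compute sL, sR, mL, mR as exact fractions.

40/89 40/113 -20/89 480/10057

left sensor world pos  = (-4, -5); dL² = 89
right sensor world pos = (-6, -5); dR² = 113
sL = 40/89 = 40/89
sR = 40/113 = 40/113
mL = -1/2·sL + 0·sR = -20/89
mR = 1/2·sL + -1/2·sR = 480/10057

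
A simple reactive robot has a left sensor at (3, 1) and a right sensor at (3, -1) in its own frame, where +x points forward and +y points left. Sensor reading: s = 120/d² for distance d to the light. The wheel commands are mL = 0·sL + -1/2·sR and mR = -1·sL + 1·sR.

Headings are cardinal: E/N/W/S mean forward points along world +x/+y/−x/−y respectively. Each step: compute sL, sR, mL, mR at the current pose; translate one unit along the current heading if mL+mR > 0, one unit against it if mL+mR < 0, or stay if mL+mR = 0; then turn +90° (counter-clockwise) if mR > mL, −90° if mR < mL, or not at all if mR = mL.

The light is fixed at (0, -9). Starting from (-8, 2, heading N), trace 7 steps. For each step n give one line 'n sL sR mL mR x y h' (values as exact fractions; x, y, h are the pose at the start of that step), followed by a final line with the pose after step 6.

0 120/277 24/49 -12/49 768/13573 -8 2 N
1 60/101 60/121 -30/121 -1200/12221 -8 1 W
2 24/17 120/113 -60/113 -672/1921 -7 1 S
3 3/4 30/29 -15/29 33/116 -7 2 E
4 120/277 24/49 -12/49 768/13573 -8 2 N
5 60/101 60/121 -30/121 -1200/12221 -8 1 W
6 24/17 120/113 -60/113 -672/1921 -7 1 S
final -7 2 E

n=0: pose=(-8,2,N); sL=120/277, sR=24/49; mL=-12/49, mR=768/13573; mL+mR=-2556/13573 → advance -1; mR−mL=4092/13573 → turn +1·90°
n=1: pose=(-8,1,W); sL=60/101, sR=60/121; mL=-30/121, mR=-1200/12221; mL+mR=-4230/12221 → advance -1; mR−mL=1830/12221 → turn +1·90°
n=2: pose=(-7,1,S); sL=24/17, sR=120/113; mL=-60/113, mR=-672/1921; mL+mR=-1692/1921 → advance -1; mR−mL=348/1921 → turn +1·90°
n=3: pose=(-7,2,E); sL=3/4, sR=30/29; mL=-15/29, mR=33/116; mL+mR=-27/116 → advance -1; mR−mL=93/116 → turn +1·90°
n=4: pose=(-8,2,N); sL=120/277, sR=24/49; mL=-12/49, mR=768/13573; mL+mR=-2556/13573 → advance -1; mR−mL=4092/13573 → turn +1·90°
n=5: pose=(-8,1,W); sL=60/101, sR=60/121; mL=-30/121, mR=-1200/12221; mL+mR=-4230/12221 → advance -1; mR−mL=1830/12221 → turn +1·90°
n=6: pose=(-7,1,S); sL=24/17, sR=120/113; mL=-60/113, mR=-672/1921; mL+mR=-1692/1921 → advance -1; mR−mL=348/1921 → turn +1·90°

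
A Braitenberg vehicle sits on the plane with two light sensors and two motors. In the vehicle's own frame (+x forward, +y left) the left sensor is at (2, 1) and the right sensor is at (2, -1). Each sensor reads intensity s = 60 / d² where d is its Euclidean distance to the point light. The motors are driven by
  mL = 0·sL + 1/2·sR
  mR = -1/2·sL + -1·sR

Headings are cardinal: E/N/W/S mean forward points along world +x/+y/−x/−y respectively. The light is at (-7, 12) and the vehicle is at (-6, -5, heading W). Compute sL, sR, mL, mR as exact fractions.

12/65 60/257 30/257 -5442/16705

left sensor world pos  = (-8, -6); dL² = 325
right sensor world pos = (-8, -4); dR² = 257
sL = 60/325 = 12/65
sR = 60/257 = 60/257
mL = 0·sL + 1/2·sR = 30/257
mR = -1/2·sL + -1·sR = -5442/16705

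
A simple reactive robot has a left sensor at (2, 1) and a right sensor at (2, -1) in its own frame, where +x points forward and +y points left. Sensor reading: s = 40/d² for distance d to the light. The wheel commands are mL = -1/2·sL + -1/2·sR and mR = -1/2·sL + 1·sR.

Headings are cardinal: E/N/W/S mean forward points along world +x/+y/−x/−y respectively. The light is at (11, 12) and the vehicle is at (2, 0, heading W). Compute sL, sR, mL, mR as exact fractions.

4/29 20/121 -532/3509 338/3509

left sensor world pos  = (0, -1); dL² = 290
right sensor world pos = (0, 1); dR² = 242
sL = 40/290 = 4/29
sR = 40/242 = 20/121
mL = -1/2·sL + -1/2·sR = -532/3509
mR = -1/2·sL + 1·sR = 338/3509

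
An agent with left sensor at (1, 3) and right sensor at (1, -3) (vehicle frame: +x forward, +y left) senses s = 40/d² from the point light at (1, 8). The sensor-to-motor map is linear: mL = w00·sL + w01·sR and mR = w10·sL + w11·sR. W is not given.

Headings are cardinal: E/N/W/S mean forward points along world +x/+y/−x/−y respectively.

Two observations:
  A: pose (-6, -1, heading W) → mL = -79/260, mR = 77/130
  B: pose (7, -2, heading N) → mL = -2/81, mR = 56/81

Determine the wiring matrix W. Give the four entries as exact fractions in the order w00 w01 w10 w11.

1/2 -1 1 1

obs A: pose=(-6,-1,W) → sL=5/26, sR=2/5, mL=-79/260, mR=77/130
obs B: pose=(7,-2,N) → sL=4/9, sR=20/81, mL=-2/81, mR=56/81
sensor matrix S = [[5/26, 2/5], [4/9, 20/81]]; det S = -686/5265
solve [mL_A; mL_B] = S·[w00; w01] and [mR_A; mR_B] = S·[w10; w11]:
  w00 = 1/2, w01 = -1, w10 = 1, w11 = 1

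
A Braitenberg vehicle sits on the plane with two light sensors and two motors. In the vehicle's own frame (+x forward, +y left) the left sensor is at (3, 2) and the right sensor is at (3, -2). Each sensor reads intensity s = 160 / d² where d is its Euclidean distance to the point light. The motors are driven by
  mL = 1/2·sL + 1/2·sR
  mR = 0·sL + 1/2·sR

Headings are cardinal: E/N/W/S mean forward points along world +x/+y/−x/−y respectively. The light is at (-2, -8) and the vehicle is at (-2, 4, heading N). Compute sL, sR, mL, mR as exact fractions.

160/229 160/229 160/229 80/229

left sensor world pos  = (-4, 7); dL² = 229
right sensor world pos = (0, 7); dR² = 229
sL = 160/229 = 160/229
sR = 160/229 = 160/229
mL = 1/2·sL + 1/2·sR = 160/229
mR = 0·sL + 1/2·sR = 80/229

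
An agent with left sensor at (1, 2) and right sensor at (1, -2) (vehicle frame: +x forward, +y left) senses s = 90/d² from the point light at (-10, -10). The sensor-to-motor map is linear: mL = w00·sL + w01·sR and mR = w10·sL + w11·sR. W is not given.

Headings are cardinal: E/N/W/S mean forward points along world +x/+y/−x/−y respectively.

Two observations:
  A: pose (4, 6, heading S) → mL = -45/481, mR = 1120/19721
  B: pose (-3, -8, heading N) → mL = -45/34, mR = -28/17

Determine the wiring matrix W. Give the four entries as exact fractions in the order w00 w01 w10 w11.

-1/2 0 -1 1

obs A: pose=(4,6,S) → sL=90/481, sR=10/41, mL=-45/481, mR=1120/19721
obs B: pose=(-3,-8,N) → sL=45/17, sR=1, mL=-45/34, mR=-28/17
sensor matrix S = [[90/481, 10/41], [45/17, 1]]; det S = -153720/335257
solve [mL_A; mL_B] = S·[w00; w01] and [mR_A; mR_B] = S·[w10; w11]:
  w00 = -1/2, w01 = 0, w10 = -1, w11 = 1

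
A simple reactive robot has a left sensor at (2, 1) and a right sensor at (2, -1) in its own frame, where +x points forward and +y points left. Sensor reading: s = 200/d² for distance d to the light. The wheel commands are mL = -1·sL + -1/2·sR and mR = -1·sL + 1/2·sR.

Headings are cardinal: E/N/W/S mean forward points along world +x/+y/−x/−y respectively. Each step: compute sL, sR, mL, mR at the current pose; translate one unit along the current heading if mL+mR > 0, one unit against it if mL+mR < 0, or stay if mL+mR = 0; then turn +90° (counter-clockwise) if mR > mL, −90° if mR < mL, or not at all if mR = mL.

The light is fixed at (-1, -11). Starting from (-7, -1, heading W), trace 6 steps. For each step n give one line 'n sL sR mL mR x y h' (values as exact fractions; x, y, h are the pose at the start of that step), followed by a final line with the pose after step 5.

0 40/29 40/37 -2060/1073 -900/1073 -7 -1 W
1 5/2 2 -7/2 -3/2 -6 -1 S
2 200/153 200/109 -37100/16677 -6500/16677 -6 0 E
3 100/109 100/97 -15150/10573 -4250/10573 -7 0 N
4 40/29 40/37 -2060/1073 -900/1073 -7 -1 W
5 5/2 2 -7/2 -3/2 -6 -1 S
final -6 0 E

n=0: pose=(-7,-1,W); sL=40/29, sR=40/37; mL=-2060/1073, mR=-900/1073; mL+mR=-80/29 → advance -1; mR−mL=40/37 → turn +1·90°
n=1: pose=(-6,-1,S); sL=5/2, sR=2; mL=-7/2, mR=-3/2; mL+mR=-5 → advance -1; mR−mL=2 → turn +1·90°
n=2: pose=(-6,0,E); sL=200/153, sR=200/109; mL=-37100/16677, mR=-6500/16677; mL+mR=-400/153 → advance -1; mR−mL=200/109 → turn +1·90°
n=3: pose=(-7,0,N); sL=100/109, sR=100/97; mL=-15150/10573, mR=-4250/10573; mL+mR=-200/109 → advance -1; mR−mL=100/97 → turn +1·90°
n=4: pose=(-7,-1,W); sL=40/29, sR=40/37; mL=-2060/1073, mR=-900/1073; mL+mR=-80/29 → advance -1; mR−mL=40/37 → turn +1·90°
n=5: pose=(-6,-1,S); sL=5/2, sR=2; mL=-7/2, mR=-3/2; mL+mR=-5 → advance -1; mR−mL=2 → turn +1·90°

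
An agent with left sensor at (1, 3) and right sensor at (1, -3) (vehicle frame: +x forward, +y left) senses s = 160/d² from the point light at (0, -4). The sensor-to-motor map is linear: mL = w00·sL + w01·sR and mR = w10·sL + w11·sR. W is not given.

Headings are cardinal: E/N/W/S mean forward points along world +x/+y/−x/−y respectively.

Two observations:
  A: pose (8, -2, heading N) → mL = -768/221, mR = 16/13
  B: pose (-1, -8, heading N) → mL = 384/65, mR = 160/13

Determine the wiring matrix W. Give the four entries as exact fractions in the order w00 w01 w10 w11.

-1 1 0 1

obs A: pose=(8,-2,N) → sL=80/17, sR=16/13, mL=-768/221, mR=16/13
obs B: pose=(-1,-8,N) → sL=32/5, sR=160/13, mL=384/65, mR=160/13
sensor matrix S = [[80/17, 16/13], [32/5, 160/13]]; det S = 55296/1105
solve [mL_A; mL_B] = S·[w00; w01] and [mR_A; mR_B] = S·[w10; w11]:
  w00 = -1, w01 = 1, w10 = 0, w11 = 1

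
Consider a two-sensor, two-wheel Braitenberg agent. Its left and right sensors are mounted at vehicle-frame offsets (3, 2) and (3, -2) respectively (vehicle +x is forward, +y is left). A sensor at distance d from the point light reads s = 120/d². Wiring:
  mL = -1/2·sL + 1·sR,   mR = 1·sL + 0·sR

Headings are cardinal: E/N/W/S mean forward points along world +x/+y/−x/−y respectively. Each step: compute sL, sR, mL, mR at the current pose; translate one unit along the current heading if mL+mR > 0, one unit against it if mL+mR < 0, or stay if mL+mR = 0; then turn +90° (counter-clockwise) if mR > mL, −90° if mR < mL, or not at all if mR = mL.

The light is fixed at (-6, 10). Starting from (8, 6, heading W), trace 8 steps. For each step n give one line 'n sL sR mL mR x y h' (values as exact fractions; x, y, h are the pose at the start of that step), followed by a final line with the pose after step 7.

n=0: pose=(8,6,W); sL=120/157, sR=24/25; mL=2268/3925, mR=120/157; mL+mR=5268/3925 → advance +1; mR−mL=732/3925 → turn +1·90°
n=1: pose=(7,6,S); sL=60/137, sR=12/17; mL=1134/2329, mR=60/137; mL+mR=2154/2329 → advance +1; mR−mL=-114/2329 → turn -1·90°
n=2: pose=(7,5,W); sL=120/149, sR=120/109; mL=11340/16241, mR=120/149; mL+mR=24420/16241 → advance +1; mR−mL=1740/16241 → turn +1·90°
n=3: pose=(6,5,S); sL=6/13, sR=30/41; mL=267/533, mR=6/13; mL+mR=513/533 → advance +1; mR−mL=-21/533 → turn -1·90°
n=4: pose=(6,4,W); sL=24/29, sR=120/97; mL=2316/2813, mR=24/29; mL+mR=4644/2813 → advance +1; mR−mL=12/2813 → turn +1·90°
n=5: pose=(5,4,S); sL=12/25, sR=20/27; mL=338/675, mR=12/25; mL+mR=662/675 → advance +1; mR−mL=-14/675 → turn -1·90°
n=6: pose=(5,3,W); sL=24/29, sR=120/89; mL=2412/2581, mR=24/29; mL+mR=4548/2581 → advance +1; mR−mL=-276/2581 → turn -1·90°
n=7: pose=(4,3,N); sL=3/2, sR=3/4; mL=0, mR=3/2; mL+mR=3/2 → advance +1; mR−mL=3/2 → turn +1·90°

0 120/157 24/25 2268/3925 120/157 8 6 W
1 60/137 12/17 1134/2329 60/137 7 6 S
2 120/149 120/109 11340/16241 120/149 7 5 W
3 6/13 30/41 267/533 6/13 6 5 S
4 24/29 120/97 2316/2813 24/29 6 4 W
5 12/25 20/27 338/675 12/25 5 4 S
6 24/29 120/89 2412/2581 24/29 5 3 W
7 3/2 3/4 0 3/2 4 3 N
final 4 4 W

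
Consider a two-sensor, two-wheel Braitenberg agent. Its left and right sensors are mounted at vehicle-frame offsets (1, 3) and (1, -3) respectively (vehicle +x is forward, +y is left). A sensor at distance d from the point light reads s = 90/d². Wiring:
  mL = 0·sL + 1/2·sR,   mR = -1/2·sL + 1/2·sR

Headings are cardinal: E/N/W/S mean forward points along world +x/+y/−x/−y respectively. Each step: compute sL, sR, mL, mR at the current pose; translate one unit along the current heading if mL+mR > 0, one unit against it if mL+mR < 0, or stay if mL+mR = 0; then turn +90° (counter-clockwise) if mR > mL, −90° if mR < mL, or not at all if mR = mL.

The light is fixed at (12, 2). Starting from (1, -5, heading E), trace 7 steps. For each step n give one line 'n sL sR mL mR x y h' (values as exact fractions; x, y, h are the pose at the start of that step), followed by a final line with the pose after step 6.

0 45/58 9/20 9/40 -189/1160 1 -5 E
1 90/113 90/233 45/233 -5400/26329 2 -5 S
2 45/101 9/13 9/26 162/1313 2 -4 W
3 90/221 90/89 45/89 5940/19669 1 -4 N
4 45/52 45/82 45/164 -675/4264 1 -3 E
5 18/17 18/41 9/41 -216/697 2 -3 S
6 9/17 45/61 45/122 108/1037 2 -2 W
final 1 -2 N

n=0: pose=(1,-5,E); sL=45/58, sR=9/20; mL=9/40, mR=-189/1160; mL+mR=9/145 → advance +1; mR−mL=-45/116 → turn -1·90°
n=1: pose=(2,-5,S); sL=90/113, sR=90/233; mL=45/233, mR=-5400/26329; mL+mR=-315/26329 → advance -1; mR−mL=-45/113 → turn -1·90°
n=2: pose=(2,-4,W); sL=45/101, sR=9/13; mL=9/26, mR=162/1313; mL+mR=1233/2626 → advance +1; mR−mL=-45/202 → turn -1·90°
n=3: pose=(1,-4,N); sL=90/221, sR=90/89; mL=45/89, mR=5940/19669; mL+mR=15885/19669 → advance +1; mR−mL=-45/221 → turn -1·90°
n=4: pose=(1,-3,E); sL=45/52, sR=45/82; mL=45/164, mR=-675/4264; mL+mR=495/4264 → advance +1; mR−mL=-45/104 → turn -1·90°
n=5: pose=(2,-3,S); sL=18/17, sR=18/41; mL=9/41, mR=-216/697; mL+mR=-63/697 → advance -1; mR−mL=-9/17 → turn -1·90°
n=6: pose=(2,-2,W); sL=9/17, sR=45/61; mL=45/122, mR=108/1037; mL+mR=981/2074 → advance +1; mR−mL=-9/34 → turn -1·90°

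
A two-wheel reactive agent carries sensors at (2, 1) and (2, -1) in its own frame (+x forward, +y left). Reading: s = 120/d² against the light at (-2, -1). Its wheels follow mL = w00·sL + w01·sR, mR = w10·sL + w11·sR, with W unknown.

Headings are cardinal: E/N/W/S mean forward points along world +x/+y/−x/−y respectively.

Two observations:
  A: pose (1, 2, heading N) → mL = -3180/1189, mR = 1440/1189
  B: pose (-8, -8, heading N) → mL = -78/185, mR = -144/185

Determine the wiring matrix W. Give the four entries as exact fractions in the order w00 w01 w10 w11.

obs A: pose=(1,2,N) → sL=120/29, sR=120/41, mL=-3180/1189, mR=1440/1189
obs B: pose=(-8,-8,N) → sL=60/37, sR=12/5, mL=-78/185, mR=-144/185
sensor matrix S = [[120/29, 120/41], [60/37, 12/5]]; det S = 228096/43993
solve [mL_A; mL_B] = S·[w00; w01] and [mR_A; mR_B] = S·[w10; w11]:
  w00 = -1, w01 = 1/2, w10 = 1, w11 = -1

-1 1/2 1 -1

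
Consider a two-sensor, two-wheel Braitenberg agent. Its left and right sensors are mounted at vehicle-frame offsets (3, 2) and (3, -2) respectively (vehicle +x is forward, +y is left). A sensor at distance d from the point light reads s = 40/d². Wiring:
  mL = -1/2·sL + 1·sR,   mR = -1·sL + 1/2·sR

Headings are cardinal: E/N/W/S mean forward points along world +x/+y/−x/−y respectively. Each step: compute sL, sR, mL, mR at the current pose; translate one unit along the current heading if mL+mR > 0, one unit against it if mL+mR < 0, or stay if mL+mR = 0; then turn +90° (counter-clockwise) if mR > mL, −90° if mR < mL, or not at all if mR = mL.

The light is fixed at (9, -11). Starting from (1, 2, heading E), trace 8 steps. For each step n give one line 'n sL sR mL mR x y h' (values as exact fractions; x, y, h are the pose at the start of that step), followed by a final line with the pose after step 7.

n=0: pose=(1,2,E); sL=4/25, sR=20/73; mL=354/1825, mR=-42/1825; mL+mR=312/1825 → advance +1; mR−mL=-396/1825 → turn -1·90°
n=1: pose=(2,2,S); sL=8/25, sR=40/181; mL=276/4525, mR=-948/4525; mL+mR=-672/4525 → advance -1; mR−mL=-1224/4525 → turn -1·90°
n=2: pose=(2,3,W); sL=10/61, sR=10/89; mL=165/5429, mR=-585/5429; mL+mR=-420/5429 → advance -1; mR−mL=-750/5429 → turn -1·90°
n=3: pose=(3,3,N); sL=40/353, sR=8/61; mL=1604/21533, mR=-1028/21533; mL+mR=576/21533 → advance +1; mR−mL=-2632/21533 → turn -1·90°
n=4: pose=(3,4,E); sL=20/149, sR=20/89; mL=2090/13261, mR=-290/13261; mL+mR=1800/13261 → advance +1; mR−mL=-2380/13261 → turn -1·90°
n=5: pose=(4,4,S); sL=40/153, sR=40/193; mL=2260/29529, mR=-4660/29529; mL+mR=-800/9843 → advance -1; mR−mL=-6920/29529 → turn -1·90°
n=6: pose=(4,5,W); sL=2/13, sR=10/97; mL=33/1261, mR=-129/1261; mL+mR=-96/1261 → advance -1; mR−mL=-162/1261 → turn -1·90°
n=7: pose=(5,5,N); sL=40/397, sR=8/73; mL=1716/28981, mR=-1332/28981; mL+mR=384/28981 → advance +1; mR−mL=-3048/28981 → turn -1·90°

0 4/25 20/73 354/1825 -42/1825 1 2 E
1 8/25 40/181 276/4525 -948/4525 2 2 S
2 10/61 10/89 165/5429 -585/5429 2 3 W
3 40/353 8/61 1604/21533 -1028/21533 3 3 N
4 20/149 20/89 2090/13261 -290/13261 3 4 E
5 40/153 40/193 2260/29529 -4660/29529 4 4 S
6 2/13 10/97 33/1261 -129/1261 4 5 W
7 40/397 8/73 1716/28981 -1332/28981 5 5 N
final 5 6 E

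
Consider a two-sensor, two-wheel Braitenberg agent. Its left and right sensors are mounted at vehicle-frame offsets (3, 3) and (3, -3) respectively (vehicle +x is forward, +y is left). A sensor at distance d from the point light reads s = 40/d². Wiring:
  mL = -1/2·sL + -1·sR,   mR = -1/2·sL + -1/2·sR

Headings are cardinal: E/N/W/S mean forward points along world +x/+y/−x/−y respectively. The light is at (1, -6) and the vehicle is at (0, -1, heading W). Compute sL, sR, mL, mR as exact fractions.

2 1/2 -3/2 -5/4

left sensor world pos  = (-3, -4); dL² = 20
right sensor world pos = (-3, 2); dR² = 80
sL = 40/20 = 2
sR = 40/80 = 1/2
mL = -1/2·sL + -1·sR = -3/2
mR = -1/2·sL + -1/2·sR = -5/4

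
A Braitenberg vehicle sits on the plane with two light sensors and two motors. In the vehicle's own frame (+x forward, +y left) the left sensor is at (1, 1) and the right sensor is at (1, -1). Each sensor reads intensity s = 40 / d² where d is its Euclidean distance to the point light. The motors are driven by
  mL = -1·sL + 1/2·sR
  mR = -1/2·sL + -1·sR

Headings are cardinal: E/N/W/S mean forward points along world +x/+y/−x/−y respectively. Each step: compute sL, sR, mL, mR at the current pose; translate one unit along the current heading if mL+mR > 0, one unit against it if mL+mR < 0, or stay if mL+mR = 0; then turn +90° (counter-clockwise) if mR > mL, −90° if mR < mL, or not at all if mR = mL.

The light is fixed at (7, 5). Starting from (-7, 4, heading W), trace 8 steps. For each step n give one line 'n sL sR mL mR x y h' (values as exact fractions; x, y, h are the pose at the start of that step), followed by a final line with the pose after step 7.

0 40/229 8/45 -884/10305 -2732/10305 -7 4 W
1 10/49 5/18 -115/1764 -335/882 -6 4 N
2 8/29 40/153 -644/4437 -1772/4437 -6 3 E
3 20/89 20/117 -1450/10413 -2950/10413 -7 3 S
4 40/229 8/45 -884/10305 -2732/10305 -7 4 W
5 10/49 5/18 -115/1764 -335/882 -6 4 N
6 8/29 40/153 -644/4437 -1772/4437 -6 3 E
7 20/89 20/117 -1450/10413 -2950/10413 -7 3 S
final -7 4 W

n=0: pose=(-7,4,W); sL=40/229, sR=8/45; mL=-884/10305, mR=-2732/10305; mL+mR=-3616/10305 → advance -1; mR−mL=-616/3435 → turn -1·90°
n=1: pose=(-6,4,N); sL=10/49, sR=5/18; mL=-115/1764, mR=-335/882; mL+mR=-785/1764 → advance -1; mR−mL=-185/588 → turn -1·90°
n=2: pose=(-6,3,E); sL=8/29, sR=40/153; mL=-644/4437, mR=-1772/4437; mL+mR=-2416/4437 → advance -1; mR−mL=-376/1479 → turn -1·90°
n=3: pose=(-7,3,S); sL=20/89, sR=20/117; mL=-1450/10413, mR=-2950/10413; mL+mR=-4400/10413 → advance -1; mR−mL=-500/3471 → turn -1·90°
n=4: pose=(-7,4,W); sL=40/229, sR=8/45; mL=-884/10305, mR=-2732/10305; mL+mR=-3616/10305 → advance -1; mR−mL=-616/3435 → turn -1·90°
n=5: pose=(-6,4,N); sL=10/49, sR=5/18; mL=-115/1764, mR=-335/882; mL+mR=-785/1764 → advance -1; mR−mL=-185/588 → turn -1·90°
n=6: pose=(-6,3,E); sL=8/29, sR=40/153; mL=-644/4437, mR=-1772/4437; mL+mR=-2416/4437 → advance -1; mR−mL=-376/1479 → turn -1·90°
n=7: pose=(-7,3,S); sL=20/89, sR=20/117; mL=-1450/10413, mR=-2950/10413; mL+mR=-4400/10413 → advance -1; mR−mL=-500/3471 → turn -1·90°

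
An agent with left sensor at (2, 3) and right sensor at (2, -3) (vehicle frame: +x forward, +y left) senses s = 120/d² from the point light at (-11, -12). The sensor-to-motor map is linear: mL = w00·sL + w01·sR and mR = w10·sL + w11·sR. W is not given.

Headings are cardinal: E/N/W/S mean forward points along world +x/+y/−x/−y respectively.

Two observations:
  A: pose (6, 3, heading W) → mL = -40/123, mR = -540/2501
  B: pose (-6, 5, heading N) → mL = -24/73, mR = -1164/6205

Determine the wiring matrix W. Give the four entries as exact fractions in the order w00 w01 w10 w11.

-1 0 -1 1/2

obs A: pose=(6,3,W) → sL=40/123, sR=40/183, mL=-40/123, mR=-540/2501
obs B: pose=(-6,5,N) → sL=24/73, sR=24/85, mL=-24/73, mR=-1164/6205
sensor matrix S = [[40/123, 40/183], [24/73, 24/85]]; det S = 61952/3103741
solve [mL_A; mL_B] = S·[w00; w01] and [mR_A; mR_B] = S·[w10; w11]:
  w00 = -1, w01 = 0, w10 = -1, w11 = 1/2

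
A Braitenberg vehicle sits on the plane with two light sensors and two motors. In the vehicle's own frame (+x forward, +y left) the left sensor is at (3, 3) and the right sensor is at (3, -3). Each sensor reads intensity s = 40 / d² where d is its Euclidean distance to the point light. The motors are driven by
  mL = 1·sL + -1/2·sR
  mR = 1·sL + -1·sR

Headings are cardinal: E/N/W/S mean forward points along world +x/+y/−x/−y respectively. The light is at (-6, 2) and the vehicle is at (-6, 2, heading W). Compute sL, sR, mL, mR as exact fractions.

left sensor world pos  = (-9, -1); dL² = 18
right sensor world pos = (-9, 5); dR² = 18
sL = 40/18 = 20/9
sR = 40/18 = 20/9
mL = 1·sL + -1/2·sR = 10/9
mR = 1·sL + -1·sR = 0

20/9 20/9 10/9 0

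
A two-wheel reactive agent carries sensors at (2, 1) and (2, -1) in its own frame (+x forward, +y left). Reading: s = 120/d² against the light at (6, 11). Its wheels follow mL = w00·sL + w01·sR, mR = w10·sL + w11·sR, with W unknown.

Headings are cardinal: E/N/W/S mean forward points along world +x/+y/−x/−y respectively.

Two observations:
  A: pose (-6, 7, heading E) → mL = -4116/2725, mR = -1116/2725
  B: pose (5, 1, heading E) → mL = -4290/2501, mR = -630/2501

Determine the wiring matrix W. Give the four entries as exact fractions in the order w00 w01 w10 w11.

-1/2 -1 1/2 -1

obs A: pose=(-6,7,E) → sL=120/109, sR=24/25, mL=-4116/2725, mR=-1116/2725
obs B: pose=(5,1,E) → sL=60/41, sR=60/61, mL=-4290/2501, mR=-630/2501
sensor matrix S = [[120/109, 24/25], [60/41, 60/61]]; det S = -438912/1363045
solve [mL_A; mL_B] = S·[w00; w01] and [mR_A; mR_B] = S·[w10; w11]:
  w00 = -1/2, w01 = -1, w10 = 1/2, w11 = -1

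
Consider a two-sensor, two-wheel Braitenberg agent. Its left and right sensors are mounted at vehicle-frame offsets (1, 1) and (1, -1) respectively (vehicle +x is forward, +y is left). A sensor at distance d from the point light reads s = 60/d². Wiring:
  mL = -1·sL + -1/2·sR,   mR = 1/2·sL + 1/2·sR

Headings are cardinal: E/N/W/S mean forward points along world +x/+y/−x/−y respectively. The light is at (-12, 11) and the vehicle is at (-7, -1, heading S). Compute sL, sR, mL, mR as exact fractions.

left sensor world pos  = (-6, -2); dL² = 205
right sensor world pos = (-8, -2); dR² = 185
sL = 60/205 = 12/41
sR = 60/185 = 12/37
mL = -1·sL + -1/2·sR = -690/1517
mR = 1/2·sL + 1/2·sR = 468/1517

12/41 12/37 -690/1517 468/1517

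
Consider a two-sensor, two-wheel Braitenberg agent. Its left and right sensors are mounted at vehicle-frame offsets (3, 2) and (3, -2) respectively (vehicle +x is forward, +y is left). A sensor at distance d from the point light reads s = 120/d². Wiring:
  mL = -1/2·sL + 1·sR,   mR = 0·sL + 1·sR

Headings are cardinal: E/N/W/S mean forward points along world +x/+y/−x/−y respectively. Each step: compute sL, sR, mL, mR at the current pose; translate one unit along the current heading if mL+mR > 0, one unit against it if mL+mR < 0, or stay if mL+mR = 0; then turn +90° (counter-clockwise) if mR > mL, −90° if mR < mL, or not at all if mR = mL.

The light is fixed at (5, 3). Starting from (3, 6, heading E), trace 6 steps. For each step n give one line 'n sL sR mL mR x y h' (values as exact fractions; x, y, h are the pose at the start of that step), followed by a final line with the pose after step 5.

n=0: pose=(3,6,E); sL=60/13, sR=60; mL=750/13, mR=60; mL+mR=1530/13 → advance +1; mR−mL=30/13 → turn +1·90°
n=1: pose=(4,6,N); sL=8/3, sR=120/37; mL=212/111, mR=120/37; mL+mR=572/111 → advance +1; mR−mL=4/3 → turn +1·90°
n=2: pose=(4,7,W); sL=6, sR=30/13; mL=-9/13, mR=30/13; mL+mR=21/13 → advance +1; mR−mL=3 → turn +1·90°
n=3: pose=(3,7,S); sL=120, sR=120/17; mL=-900/17, mR=120/17; mL+mR=-780/17 → advance -1; mR−mL=60 → turn +1·90°
n=4: pose=(3,8,E); sL=12/5, sR=12; mL=54/5, mR=12; mL+mR=114/5 → advance +1; mR−mL=6/5 → turn +1·90°
n=5: pose=(4,8,N); sL=120/73, sR=24/13; mL=972/949, mR=24/13; mL+mR=2724/949 → advance +1; mR−mL=60/73 → turn +1·90°

0 60/13 60 750/13 60 3 6 E
1 8/3 120/37 212/111 120/37 4 6 N
2 6 30/13 -9/13 30/13 4 7 W
3 120 120/17 -900/17 120/17 3 7 S
4 12/5 12 54/5 12 3 8 E
5 120/73 24/13 972/949 24/13 4 8 N
final 4 9 W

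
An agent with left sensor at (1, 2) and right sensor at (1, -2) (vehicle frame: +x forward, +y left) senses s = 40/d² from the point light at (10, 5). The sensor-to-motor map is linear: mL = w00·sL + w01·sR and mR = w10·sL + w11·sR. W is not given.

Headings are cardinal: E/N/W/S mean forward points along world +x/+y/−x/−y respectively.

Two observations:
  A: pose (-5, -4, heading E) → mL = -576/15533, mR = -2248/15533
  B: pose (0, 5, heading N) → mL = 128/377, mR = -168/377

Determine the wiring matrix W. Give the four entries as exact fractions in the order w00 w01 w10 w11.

-1 1 -1/2 -1/2

obs A: pose=(-5,-4,E) → sL=8/49, sR=40/317, mL=-576/15533, mR=-2248/15533
obs B: pose=(0,5,N) → sL=8/29, sR=8/13, mL=128/377, mR=-168/377
sensor matrix S = [[8/49, 40/317], [8/29, 8/13]]; det S = 384512/5855941
solve [mL_A; mL_B] = S·[w00; w01] and [mR_A; mR_B] = S·[w10; w11]:
  w00 = -1, w01 = 1, w10 = -1/2, w11 = -1/2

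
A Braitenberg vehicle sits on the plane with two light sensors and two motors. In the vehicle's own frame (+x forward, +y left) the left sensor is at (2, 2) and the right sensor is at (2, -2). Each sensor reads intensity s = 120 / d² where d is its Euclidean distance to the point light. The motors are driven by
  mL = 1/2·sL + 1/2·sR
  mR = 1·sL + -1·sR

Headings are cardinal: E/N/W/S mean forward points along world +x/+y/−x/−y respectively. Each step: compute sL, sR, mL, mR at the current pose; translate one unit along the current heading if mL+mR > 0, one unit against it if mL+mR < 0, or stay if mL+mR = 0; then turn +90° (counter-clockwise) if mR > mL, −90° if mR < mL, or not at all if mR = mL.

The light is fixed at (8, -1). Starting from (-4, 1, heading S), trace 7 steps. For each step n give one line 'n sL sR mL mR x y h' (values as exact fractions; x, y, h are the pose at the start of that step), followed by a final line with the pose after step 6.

0 6/5 30/49 222/245 144/245 -4 1 S
1 120/197 24/41 4824/8077 192/8077 -4 0 W
2 20/39 12/13 28/39 -16/39 -5 0 N
3 120/137 120/121 15480/16577 -1920/16577 -5 1 E
4 6/5 30/49 222/245 144/245 -4 1 S
5 120/197 24/41 4824/8077 192/8077 -4 0 W
6 20/39 12/13 28/39 -16/39 -5 0 N
final -5 1 E

n=0: pose=(-4,1,S); sL=6/5, sR=30/49; mL=222/245, mR=144/245; mL+mR=366/245 → advance +1; mR−mL=-78/245 → turn -1·90°
n=1: pose=(-4,0,W); sL=120/197, sR=24/41; mL=4824/8077, mR=192/8077; mL+mR=5016/8077 → advance +1; mR−mL=-4632/8077 → turn -1·90°
n=2: pose=(-5,0,N); sL=20/39, sR=12/13; mL=28/39, mR=-16/39; mL+mR=4/13 → advance +1; mR−mL=-44/39 → turn -1·90°
n=3: pose=(-5,1,E); sL=120/137, sR=120/121; mL=15480/16577, mR=-1920/16577; mL+mR=13560/16577 → advance +1; mR−mL=-17400/16577 → turn -1·90°
n=4: pose=(-4,1,S); sL=6/5, sR=30/49; mL=222/245, mR=144/245; mL+mR=366/245 → advance +1; mR−mL=-78/245 → turn -1·90°
n=5: pose=(-4,0,W); sL=120/197, sR=24/41; mL=4824/8077, mR=192/8077; mL+mR=5016/8077 → advance +1; mR−mL=-4632/8077 → turn -1·90°
n=6: pose=(-5,0,N); sL=20/39, sR=12/13; mL=28/39, mR=-16/39; mL+mR=4/13 → advance +1; mR−mL=-44/39 → turn -1·90°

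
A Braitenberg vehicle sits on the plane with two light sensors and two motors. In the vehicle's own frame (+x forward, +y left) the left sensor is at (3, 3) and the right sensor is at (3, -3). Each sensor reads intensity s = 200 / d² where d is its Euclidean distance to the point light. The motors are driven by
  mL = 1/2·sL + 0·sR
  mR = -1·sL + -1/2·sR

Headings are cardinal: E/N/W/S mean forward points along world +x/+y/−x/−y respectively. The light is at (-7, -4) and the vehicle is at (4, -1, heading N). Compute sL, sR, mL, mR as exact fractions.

2 25/29 1 -141/58

left sensor world pos  = (1, 2); dL² = 100
right sensor world pos = (7, 2); dR² = 232
sL = 200/100 = 2
sR = 200/232 = 25/29
mL = 1/2·sL + 0·sR = 1
mR = -1·sL + -1/2·sR = -141/58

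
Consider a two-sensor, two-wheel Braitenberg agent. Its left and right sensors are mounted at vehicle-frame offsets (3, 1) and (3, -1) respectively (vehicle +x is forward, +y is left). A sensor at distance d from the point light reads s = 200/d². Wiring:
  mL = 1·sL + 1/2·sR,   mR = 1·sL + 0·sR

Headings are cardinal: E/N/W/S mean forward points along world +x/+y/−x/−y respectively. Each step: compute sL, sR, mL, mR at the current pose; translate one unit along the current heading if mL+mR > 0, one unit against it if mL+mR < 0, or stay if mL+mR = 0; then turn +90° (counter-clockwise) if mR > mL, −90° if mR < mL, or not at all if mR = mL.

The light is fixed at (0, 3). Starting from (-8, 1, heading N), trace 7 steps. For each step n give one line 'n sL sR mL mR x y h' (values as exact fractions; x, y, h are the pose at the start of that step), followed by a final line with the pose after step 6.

0 100/41 4 182/41 100/41 -8 1 N
1 8 200/29 332/29 8 -8 2 E
2 50/13 5/2 265/52 50/13 -7 2 S
3 200/109 200/101 31100/11009 200/109 -7 1 W
4 100/41 4 182/41 100/41 -8 1 N
5 8 200/29 332/29 8 -8 2 E
6 50/13 5/2 265/52 50/13 -7 2 S
final -7 1 W

n=0: pose=(-8,1,N); sL=100/41, sR=4; mL=182/41, mR=100/41; mL+mR=282/41 → advance +1; mR−mL=-2 → turn -1·90°
n=1: pose=(-8,2,E); sL=8, sR=200/29; mL=332/29, mR=8; mL+mR=564/29 → advance +1; mR−mL=-100/29 → turn -1·90°
n=2: pose=(-7,2,S); sL=50/13, sR=5/2; mL=265/52, mR=50/13; mL+mR=465/52 → advance +1; mR−mL=-5/4 → turn -1·90°
n=3: pose=(-7,1,W); sL=200/109, sR=200/101; mL=31100/11009, mR=200/109; mL+mR=51300/11009 → advance +1; mR−mL=-100/101 → turn -1·90°
n=4: pose=(-8,1,N); sL=100/41, sR=4; mL=182/41, mR=100/41; mL+mR=282/41 → advance +1; mR−mL=-2 → turn -1·90°
n=5: pose=(-8,2,E); sL=8, sR=200/29; mL=332/29, mR=8; mL+mR=564/29 → advance +1; mR−mL=-100/29 → turn -1·90°
n=6: pose=(-7,2,S); sL=50/13, sR=5/2; mL=265/52, mR=50/13; mL+mR=465/52 → advance +1; mR−mL=-5/4 → turn -1·90°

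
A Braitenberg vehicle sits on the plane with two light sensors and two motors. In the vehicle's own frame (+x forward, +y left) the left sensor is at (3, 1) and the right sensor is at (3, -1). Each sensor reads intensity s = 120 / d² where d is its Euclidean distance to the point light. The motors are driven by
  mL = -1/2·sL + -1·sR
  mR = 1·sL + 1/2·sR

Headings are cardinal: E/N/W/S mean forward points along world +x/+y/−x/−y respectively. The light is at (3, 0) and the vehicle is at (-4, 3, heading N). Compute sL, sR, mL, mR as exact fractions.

6/5 5/3 -34/15 61/30

left sensor world pos  = (-5, 6); dL² = 100
right sensor world pos = (-3, 6); dR² = 72
sL = 120/100 = 6/5
sR = 120/72 = 5/3
mL = -1/2·sL + -1·sR = -34/15
mR = 1·sL + 1/2·sR = 61/30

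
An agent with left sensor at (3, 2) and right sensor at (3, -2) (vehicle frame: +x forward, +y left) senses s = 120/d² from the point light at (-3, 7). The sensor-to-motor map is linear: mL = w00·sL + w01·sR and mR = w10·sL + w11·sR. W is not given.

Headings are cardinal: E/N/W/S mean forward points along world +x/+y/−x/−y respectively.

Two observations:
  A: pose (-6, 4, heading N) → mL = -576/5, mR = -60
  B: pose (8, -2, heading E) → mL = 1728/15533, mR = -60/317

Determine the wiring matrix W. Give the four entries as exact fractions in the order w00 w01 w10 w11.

1 -1 0 -1/2

obs A: pose=(-6,4,N) → sL=24/5, sR=120, mL=-576/5, mR=-60
obs B: pose=(8,-2,E) → sL=24/49, sR=120/317, mL=1728/15533, mR=-60/317
sensor matrix S = [[24/5, 120], [24/49, 120/317]]; det S = -884736/15533
solve [mL_A; mL_B] = S·[w00; w01] and [mR_A; mR_B] = S·[w10; w11]:
  w00 = 1, w01 = -1, w10 = 0, w11 = -1/2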